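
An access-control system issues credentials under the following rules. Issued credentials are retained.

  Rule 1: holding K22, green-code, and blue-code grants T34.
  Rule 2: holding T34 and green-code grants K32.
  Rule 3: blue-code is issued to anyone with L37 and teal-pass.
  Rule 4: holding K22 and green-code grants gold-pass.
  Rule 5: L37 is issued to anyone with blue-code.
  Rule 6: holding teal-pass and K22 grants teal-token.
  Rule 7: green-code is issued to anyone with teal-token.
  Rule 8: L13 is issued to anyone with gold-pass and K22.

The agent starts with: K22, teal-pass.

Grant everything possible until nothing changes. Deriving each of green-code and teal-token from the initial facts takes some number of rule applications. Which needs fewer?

teal-token

teal-token: Holding teal-pass and K22 grants teal-token (Rule 6). [1 rule application]
green-code: Holding teal-pass and K22 grants teal-token (Rule 6). Holding teal-token grants green-code (Rule 7). [2 rule applications]
teal-token needs fewer.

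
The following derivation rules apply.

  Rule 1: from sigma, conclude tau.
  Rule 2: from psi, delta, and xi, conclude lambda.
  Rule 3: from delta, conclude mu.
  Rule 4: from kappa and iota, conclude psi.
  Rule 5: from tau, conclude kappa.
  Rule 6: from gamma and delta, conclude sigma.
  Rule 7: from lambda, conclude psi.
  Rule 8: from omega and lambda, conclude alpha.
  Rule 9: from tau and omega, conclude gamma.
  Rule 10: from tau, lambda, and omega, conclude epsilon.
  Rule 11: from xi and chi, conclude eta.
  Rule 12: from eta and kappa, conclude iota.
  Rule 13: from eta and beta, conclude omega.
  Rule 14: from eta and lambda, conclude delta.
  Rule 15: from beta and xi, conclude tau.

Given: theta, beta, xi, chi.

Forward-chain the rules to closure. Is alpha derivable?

alpha would need omega and lambda (Rule 8), but lambda is never established.

No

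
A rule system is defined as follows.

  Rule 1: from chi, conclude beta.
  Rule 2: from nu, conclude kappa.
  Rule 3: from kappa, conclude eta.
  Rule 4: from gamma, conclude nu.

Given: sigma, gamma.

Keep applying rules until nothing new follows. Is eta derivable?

gamma holds, so nu follows (Rule 4).
From nu, Rule 2 gives kappa.
kappa holds, so eta follows (Rule 3).

Yes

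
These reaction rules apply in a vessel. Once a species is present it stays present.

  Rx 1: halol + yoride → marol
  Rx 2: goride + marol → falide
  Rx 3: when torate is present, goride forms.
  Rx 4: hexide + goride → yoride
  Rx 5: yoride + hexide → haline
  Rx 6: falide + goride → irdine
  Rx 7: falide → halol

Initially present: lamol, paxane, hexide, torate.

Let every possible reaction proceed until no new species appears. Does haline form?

Yes

torate present → goride forms (Rx 3).
hexide and goride present → yoride forms (Rx 4).
yoride and hexide present → haline forms (Rx 5).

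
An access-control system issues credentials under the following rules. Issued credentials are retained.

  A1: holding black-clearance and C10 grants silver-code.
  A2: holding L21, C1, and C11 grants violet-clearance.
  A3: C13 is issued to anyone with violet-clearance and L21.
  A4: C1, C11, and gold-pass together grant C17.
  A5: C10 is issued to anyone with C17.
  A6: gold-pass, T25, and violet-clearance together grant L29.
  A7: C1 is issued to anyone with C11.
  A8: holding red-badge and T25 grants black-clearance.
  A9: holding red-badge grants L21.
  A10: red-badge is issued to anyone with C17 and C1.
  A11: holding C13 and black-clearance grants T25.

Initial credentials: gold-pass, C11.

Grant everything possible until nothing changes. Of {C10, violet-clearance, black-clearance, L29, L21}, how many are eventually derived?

3

Holding C11 grants C1 (A7).
Holding C1, C11, and gold-pass grants C17 (A4).
Holding C17 grants C10 (A5).
Holding C17 and C1 grants red-badge (A10).
Holding red-badge grants L21 (A9).
Holding L21, C1, and C11 grants violet-clearance (A2).
C10: reached.
violet-clearance: reached.
black-clearance would need red-badge and T25 (A8), but T25 is never granted.
L29 would need gold-pass, T25, and violet-clearance (A6), but T25 is never granted.
L21: reached.
Reached: C10, violet-clearance, and L21 — 3 of the 5.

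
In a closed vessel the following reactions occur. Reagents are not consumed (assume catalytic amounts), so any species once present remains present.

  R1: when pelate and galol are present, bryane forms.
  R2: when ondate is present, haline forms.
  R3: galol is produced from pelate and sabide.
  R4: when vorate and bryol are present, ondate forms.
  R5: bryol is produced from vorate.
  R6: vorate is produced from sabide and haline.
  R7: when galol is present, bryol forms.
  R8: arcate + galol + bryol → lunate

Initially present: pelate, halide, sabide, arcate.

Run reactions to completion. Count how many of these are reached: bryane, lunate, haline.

2

pelate and sabide present → galol forms (R3).
pelate and galol present → bryane forms (R1).
galol present → bryol forms (R7).
arcate, galol, and bryol present → lunate forms (R8).
bryane: reached.
lunate: reached.
haline would need ondate (R2), but ondate never forms.
Reached: bryane and lunate — 2 of the 3.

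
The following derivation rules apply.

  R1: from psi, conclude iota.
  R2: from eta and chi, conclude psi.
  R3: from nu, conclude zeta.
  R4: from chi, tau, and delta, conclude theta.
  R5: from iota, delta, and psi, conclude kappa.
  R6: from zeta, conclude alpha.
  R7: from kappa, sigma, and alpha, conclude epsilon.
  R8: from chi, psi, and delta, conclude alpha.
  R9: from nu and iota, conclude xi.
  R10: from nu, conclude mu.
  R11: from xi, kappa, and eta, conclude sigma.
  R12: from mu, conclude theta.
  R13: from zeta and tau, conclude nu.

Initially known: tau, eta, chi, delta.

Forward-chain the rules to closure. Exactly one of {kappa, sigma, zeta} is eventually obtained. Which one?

eta and chi hold, so psi follows (R2).
From psi, R1 gives iota.
From iota, delta, and psi, R5 gives kappa.
sigma would need xi, kappa, and eta (R11), but xi is never established. zeta would need nu (R3), but nu is never established.

kappa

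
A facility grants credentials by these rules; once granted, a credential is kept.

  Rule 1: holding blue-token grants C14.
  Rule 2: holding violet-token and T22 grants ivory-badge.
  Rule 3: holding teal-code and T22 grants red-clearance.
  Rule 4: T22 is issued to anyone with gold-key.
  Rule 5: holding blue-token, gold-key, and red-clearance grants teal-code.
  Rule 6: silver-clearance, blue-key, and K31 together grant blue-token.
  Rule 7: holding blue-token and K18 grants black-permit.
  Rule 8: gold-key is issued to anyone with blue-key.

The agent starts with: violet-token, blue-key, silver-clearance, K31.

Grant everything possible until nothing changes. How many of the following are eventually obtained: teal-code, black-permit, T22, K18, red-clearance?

Holding blue-key grants gold-key (Rule 8).
Holding gold-key grants T22 (Rule 4).
teal-code would need blue-token, gold-key, and red-clearance (Rule 5), but red-clearance is never granted.
black-permit would need blue-token and K18 (Rule 7), but K18 is never granted.
T22: reached.
No rule produces K18, and it is not given.
red-clearance would need teal-code and T22 (Rule 3), but teal-code is never granted.
Reached: T22 — 1 of the 5.

1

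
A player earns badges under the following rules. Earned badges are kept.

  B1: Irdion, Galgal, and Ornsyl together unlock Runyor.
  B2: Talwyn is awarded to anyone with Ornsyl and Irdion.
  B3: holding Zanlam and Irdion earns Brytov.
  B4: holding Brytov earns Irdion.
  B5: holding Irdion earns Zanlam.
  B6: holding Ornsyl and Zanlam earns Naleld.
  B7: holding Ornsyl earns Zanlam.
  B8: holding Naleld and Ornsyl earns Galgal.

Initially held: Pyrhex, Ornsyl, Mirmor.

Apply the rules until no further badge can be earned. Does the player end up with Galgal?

With Ornsyl, Zanlam is earned (B7).
With Ornsyl and Zanlam, Naleld is earned (B6).
With Naleld and Ornsyl, Galgal is earned (B8).

Yes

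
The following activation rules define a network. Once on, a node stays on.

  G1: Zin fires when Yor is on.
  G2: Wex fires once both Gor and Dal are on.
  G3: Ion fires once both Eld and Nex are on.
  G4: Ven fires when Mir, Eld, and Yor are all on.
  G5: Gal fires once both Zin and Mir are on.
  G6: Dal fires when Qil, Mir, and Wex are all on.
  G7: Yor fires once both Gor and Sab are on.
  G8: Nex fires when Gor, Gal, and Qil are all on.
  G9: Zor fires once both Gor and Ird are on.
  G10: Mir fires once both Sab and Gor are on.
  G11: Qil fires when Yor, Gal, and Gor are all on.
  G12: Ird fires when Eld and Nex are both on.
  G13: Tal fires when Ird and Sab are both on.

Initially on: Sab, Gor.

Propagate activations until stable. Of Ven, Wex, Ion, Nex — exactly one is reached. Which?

Sab and Gor are on, so Mir fires (G10).
G7: Gor and Sab on → Yor on.
Yor is on, so Zin fires (G1).
G5: Zin and Mir on → Gal on.
Yor, Gal, and Gor are on, so Qil fires (G11).
Gor, Gal, and Qil are on, so Nex fires (G8).
Ion would need Eld and Nex (G3), but Eld never turns on. Ven would need Mir, Eld, and Yor (G4), but Eld never turns on. Wex would need Gor and Dal (G2), but Dal never turns on.

Nex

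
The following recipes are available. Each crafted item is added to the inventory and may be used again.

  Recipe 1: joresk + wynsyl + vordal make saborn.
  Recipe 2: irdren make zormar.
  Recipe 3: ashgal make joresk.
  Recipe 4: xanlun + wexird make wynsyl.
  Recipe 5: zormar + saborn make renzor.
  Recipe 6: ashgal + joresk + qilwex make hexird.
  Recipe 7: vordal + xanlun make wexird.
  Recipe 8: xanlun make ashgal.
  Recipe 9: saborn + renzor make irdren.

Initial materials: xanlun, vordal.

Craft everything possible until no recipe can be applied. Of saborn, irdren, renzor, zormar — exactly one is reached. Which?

vordal + xanlun → wexird (Recipe 7).
Using Recipe 8, xanlun makes ashgal.
Using Recipe 4, xanlun and wexird make wynsyl.
Using Recipe 3, ashgal makes joresk.
joresk + wynsyl + vordal → saborn (Recipe 1).
renzor would need zormar and saborn (Recipe 5), but zormar is never obtained. zormar would need irdren (Recipe 2), but irdren is never obtained. irdren would need saborn and renzor (Recipe 9), but renzor is never obtained.

saborn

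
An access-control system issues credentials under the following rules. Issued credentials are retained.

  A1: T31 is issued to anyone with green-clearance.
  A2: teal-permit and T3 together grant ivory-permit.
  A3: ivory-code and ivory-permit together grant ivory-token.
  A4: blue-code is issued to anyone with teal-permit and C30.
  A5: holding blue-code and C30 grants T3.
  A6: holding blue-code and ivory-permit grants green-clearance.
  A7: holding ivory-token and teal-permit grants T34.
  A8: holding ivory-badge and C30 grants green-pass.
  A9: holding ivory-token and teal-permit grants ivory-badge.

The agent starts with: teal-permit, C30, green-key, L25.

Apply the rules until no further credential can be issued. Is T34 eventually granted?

No

T34 would need ivory-token and teal-permit (A7), but ivory-token is never granted.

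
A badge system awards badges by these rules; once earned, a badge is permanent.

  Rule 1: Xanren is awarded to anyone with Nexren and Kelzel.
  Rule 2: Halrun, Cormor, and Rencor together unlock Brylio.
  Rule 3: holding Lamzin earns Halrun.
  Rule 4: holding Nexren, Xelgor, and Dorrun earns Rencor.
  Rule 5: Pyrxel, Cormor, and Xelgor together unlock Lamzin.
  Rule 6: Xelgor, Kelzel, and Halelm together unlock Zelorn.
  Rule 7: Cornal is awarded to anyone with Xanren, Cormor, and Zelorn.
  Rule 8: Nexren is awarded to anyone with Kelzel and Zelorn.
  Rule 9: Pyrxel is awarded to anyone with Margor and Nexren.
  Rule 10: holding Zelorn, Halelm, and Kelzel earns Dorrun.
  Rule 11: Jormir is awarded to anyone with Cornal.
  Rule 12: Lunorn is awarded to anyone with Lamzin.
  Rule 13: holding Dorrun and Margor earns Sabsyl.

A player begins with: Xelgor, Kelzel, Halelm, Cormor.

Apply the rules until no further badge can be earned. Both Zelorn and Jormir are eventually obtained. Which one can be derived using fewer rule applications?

Zelorn: With Xelgor, Kelzel, and Halelm, Zelorn is earned (Rule 6). [1 rule application]
Jormir: With Xelgor, Kelzel, and Halelm, Zelorn is earned (Rule 6). With Kelzel and Zelorn, Nexren is earned (Rule 8). With Nexren and Kelzel, Xanren is earned (Rule 1). With Xanren, Cormor, and Zelorn, Cornal is earned (Rule 7). With Cornal, Jormir is earned (Rule 11). [5 rule applications]
Zelorn needs fewer.

Zelorn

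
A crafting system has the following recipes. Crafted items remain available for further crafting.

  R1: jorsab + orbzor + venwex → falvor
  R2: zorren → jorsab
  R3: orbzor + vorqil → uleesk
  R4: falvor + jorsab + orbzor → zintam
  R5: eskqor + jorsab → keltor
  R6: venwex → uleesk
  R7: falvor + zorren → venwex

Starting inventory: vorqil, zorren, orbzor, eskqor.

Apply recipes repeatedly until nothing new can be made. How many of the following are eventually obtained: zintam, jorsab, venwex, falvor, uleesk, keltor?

3

Using R2, zorren makes jorsab.
orbzor + vorqil → uleesk (R3).
Using R5, eskqor and jorsab make keltor.
zintam would need falvor, jorsab, and orbzor (R4), but falvor is never obtained.
jorsab: reached.
venwex would need falvor and zorren (R7), but falvor is never obtained.
falvor would need jorsab, orbzor, and venwex (R1), but venwex is never obtained.
uleesk: reached.
keltor: reached.
Reached: jorsab, uleesk, and keltor — 3 of the 6.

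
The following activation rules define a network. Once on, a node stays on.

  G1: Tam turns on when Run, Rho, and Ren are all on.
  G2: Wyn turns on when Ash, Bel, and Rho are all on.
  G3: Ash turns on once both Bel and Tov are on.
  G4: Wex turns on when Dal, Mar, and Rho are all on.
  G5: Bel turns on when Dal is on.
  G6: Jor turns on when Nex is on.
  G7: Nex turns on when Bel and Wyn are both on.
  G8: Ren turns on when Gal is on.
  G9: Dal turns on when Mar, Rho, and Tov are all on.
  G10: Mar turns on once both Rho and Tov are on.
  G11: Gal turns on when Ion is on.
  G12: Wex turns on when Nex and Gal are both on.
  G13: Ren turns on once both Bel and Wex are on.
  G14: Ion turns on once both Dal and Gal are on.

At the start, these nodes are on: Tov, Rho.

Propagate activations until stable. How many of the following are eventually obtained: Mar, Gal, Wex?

Rho and Tov are on, so Mar turns on (G10).
Mar, Rho, and Tov are on, so Dal turns on (G9).
G4: Dal, Mar, and Rho on → Wex on.
Mar: reached.
Gal would need Ion (G11), but Ion never turns on.
Wex: reached.
Reached: Mar and Wex — 2 of the 3.

2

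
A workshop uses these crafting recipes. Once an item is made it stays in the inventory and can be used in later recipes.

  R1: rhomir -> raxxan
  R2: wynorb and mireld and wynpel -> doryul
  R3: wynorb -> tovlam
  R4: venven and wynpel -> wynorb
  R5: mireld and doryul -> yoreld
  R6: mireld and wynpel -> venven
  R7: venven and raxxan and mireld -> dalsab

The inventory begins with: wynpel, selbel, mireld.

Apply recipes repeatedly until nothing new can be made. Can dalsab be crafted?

No

dalsab would need venven, raxxan, and mireld (R7), but raxxan is never obtained.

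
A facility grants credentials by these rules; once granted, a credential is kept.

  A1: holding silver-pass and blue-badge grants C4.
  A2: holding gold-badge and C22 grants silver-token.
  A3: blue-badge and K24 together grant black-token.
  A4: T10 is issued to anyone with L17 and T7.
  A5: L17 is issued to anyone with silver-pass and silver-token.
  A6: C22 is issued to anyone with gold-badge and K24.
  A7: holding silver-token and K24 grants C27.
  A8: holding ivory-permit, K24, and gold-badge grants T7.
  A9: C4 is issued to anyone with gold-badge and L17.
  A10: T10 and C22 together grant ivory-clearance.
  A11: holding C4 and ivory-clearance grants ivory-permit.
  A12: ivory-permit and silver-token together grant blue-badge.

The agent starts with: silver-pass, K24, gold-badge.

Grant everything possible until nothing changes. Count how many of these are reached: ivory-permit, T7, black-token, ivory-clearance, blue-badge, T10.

ivory-permit would need C4 and ivory-clearance (A11), but ivory-clearance is never granted.
T7 would need ivory-permit, K24, and gold-badge (A8), but ivory-permit is never granted.
black-token would need blue-badge and K24 (A3), but blue-badge is never granted.
ivory-clearance would need T10 and C22 (A10), but T10 is never granted.
blue-badge would need ivory-permit and silver-token (A12), but ivory-permit is never granted.
T10 would need L17 and T7 (A4), but T7 is never granted.
None of the 6 are reached.

0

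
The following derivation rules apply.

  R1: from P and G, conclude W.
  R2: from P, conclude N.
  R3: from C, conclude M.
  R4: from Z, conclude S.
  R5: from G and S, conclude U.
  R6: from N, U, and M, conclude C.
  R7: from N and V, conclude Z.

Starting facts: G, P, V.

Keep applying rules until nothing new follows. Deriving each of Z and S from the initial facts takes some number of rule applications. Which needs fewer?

Z: P holds, so N follows (R2). From N and V, R7 gives Z. [2 rule applications]
S: P holds, so N follows (R2). From N and V, R7 gives Z. Z holds, so S follows (R4). [3 rule applications]
Z needs fewer.

Z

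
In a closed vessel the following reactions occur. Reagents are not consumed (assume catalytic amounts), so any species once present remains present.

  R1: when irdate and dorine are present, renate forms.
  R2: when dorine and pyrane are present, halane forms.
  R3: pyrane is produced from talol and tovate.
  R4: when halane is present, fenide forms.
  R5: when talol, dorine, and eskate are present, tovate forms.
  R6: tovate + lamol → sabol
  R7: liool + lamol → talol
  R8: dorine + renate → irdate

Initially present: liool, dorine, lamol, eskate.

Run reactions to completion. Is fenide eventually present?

liool and lamol present → talol forms (R7).
talol, dorine, and eskate present → tovate forms (R5).
talol and tovate present → pyrane forms (R3).
dorine and pyrane present → halane forms (R2).
halane present → fenide forms (R4).

Yes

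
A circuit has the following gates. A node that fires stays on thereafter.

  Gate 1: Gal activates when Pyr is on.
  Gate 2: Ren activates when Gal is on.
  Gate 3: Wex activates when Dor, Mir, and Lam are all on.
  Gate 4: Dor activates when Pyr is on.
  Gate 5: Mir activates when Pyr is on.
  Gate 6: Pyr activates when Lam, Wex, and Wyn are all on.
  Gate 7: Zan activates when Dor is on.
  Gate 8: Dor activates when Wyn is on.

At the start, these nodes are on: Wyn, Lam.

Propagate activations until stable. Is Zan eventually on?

Yes

Gate 8: Wyn on → Dor on.
Gate 7: Dor on → Zan on.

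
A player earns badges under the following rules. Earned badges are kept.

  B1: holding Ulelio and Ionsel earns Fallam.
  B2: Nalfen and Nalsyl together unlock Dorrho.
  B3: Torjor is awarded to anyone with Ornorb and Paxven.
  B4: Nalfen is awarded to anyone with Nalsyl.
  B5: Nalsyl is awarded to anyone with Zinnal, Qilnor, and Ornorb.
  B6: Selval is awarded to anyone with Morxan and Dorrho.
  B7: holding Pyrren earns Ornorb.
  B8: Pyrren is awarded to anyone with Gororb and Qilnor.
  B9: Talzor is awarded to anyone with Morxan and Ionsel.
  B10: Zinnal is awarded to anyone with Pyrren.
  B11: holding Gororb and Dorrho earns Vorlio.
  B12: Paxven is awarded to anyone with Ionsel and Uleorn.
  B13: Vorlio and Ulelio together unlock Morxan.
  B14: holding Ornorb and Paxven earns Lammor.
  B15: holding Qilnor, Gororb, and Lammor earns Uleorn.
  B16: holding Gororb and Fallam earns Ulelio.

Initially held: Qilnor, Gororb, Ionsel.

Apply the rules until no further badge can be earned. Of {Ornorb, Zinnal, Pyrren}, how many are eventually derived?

With Gororb and Qilnor, Pyrren is earned (B8).
With Pyrren, Ornorb is earned (B7).
With Pyrren, Zinnal is earned (B10).
Ornorb: reached.
Zinnal: reached.
Pyrren: reached.
All 3 are reached.

3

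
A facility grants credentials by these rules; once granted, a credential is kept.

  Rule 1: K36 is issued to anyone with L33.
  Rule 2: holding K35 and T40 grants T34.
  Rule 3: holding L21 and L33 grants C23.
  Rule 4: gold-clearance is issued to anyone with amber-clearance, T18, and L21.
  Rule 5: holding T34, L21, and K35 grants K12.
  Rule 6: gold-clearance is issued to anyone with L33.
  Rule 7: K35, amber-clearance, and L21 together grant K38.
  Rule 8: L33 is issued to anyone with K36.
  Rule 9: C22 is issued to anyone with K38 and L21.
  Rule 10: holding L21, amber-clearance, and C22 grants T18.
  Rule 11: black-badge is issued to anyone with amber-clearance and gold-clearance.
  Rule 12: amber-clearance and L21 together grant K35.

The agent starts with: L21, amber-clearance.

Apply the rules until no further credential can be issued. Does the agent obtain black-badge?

Holding amber-clearance and L21 grants K35 (Rule 12).
Holding K35, amber-clearance, and L21 grants K38 (Rule 7).
Holding K38 and L21 grants C22 (Rule 9).
Holding L21, amber-clearance, and C22 grants T18 (Rule 10).
Holding amber-clearance, T18, and L21 grants gold-clearance (Rule 4).
Holding amber-clearance and gold-clearance grants black-badge (Rule 11).

Yes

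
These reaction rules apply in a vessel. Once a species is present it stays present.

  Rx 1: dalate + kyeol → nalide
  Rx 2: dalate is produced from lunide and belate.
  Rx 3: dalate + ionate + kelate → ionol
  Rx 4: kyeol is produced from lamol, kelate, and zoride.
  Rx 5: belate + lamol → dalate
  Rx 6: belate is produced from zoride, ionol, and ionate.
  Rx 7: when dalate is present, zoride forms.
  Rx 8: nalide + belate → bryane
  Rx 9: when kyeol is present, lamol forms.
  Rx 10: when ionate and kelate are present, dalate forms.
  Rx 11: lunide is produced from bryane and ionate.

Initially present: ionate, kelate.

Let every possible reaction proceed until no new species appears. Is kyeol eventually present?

No

kyeol would need lamol, kelate, and zoride (Rx 4), but lamol never forms.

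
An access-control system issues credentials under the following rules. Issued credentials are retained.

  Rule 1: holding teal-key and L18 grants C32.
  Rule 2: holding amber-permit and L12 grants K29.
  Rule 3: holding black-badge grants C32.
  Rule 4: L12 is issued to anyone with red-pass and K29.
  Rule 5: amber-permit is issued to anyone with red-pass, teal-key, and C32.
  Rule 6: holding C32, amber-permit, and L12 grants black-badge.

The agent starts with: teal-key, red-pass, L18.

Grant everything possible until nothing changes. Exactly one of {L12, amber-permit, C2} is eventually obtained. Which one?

Holding teal-key and L18 grants C32 (Rule 1).
Holding red-pass, teal-key, and C32 grants amber-permit (Rule 5).
No rule produces C2, and it is not given. L12 would need red-pass and K29 (Rule 4), but K29 is never granted.

amber-permit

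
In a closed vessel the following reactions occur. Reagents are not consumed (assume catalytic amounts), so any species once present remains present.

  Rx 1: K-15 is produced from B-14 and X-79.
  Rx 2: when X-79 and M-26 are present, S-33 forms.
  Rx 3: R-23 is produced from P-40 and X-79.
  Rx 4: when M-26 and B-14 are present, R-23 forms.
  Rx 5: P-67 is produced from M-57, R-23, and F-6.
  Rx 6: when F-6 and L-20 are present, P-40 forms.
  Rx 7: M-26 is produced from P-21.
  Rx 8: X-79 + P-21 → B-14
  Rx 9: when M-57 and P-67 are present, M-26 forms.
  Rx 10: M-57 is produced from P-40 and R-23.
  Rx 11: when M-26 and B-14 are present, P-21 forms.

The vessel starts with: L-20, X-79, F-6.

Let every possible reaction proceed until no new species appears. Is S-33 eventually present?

Yes

F-6 and L-20 present → P-40 forms (Rx 6).
P-40 and X-79 present → R-23 forms (Rx 3).
P-40 and R-23 present → M-57 forms (Rx 10).
M-57, R-23, and F-6 present → P-67 forms (Rx 5).
M-57 and P-67 present → M-26 forms (Rx 9).
X-79 and M-26 present → S-33 forms (Rx 2).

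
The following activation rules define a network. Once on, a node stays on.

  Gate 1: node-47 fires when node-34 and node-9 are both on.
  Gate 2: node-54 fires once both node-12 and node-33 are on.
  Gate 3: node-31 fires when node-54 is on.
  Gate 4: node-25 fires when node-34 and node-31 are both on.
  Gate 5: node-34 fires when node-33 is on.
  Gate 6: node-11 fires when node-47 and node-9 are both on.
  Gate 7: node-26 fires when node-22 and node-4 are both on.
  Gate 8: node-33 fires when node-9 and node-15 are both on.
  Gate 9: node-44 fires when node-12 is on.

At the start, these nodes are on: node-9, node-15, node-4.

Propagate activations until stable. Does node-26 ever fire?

No

node-26 would need node-22 and node-4 (Gate 7), but node-22 never turns on.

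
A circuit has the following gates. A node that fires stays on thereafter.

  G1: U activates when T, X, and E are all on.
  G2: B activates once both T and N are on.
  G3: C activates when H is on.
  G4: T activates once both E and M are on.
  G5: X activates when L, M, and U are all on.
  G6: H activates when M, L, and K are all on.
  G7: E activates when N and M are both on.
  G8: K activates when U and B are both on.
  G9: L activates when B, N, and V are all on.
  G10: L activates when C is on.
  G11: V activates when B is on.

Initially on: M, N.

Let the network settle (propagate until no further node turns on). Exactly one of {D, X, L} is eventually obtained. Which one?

N and M are on, so E activates (G7).
G4: E and M on → T on.
T and N are on, so B activates (G2).
B is on, so V activates (G11).
B, N, and V are on, so L activates (G9).
No rule produces D, and it is not given. X would need L, M, and U (G5), but U never turns on.

L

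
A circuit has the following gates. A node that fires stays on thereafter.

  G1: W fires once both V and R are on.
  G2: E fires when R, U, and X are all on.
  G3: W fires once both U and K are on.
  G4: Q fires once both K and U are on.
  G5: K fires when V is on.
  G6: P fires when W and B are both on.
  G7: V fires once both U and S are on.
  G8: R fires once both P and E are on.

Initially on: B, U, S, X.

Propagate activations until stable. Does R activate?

No

R would need P and E (G8), but E never turns on.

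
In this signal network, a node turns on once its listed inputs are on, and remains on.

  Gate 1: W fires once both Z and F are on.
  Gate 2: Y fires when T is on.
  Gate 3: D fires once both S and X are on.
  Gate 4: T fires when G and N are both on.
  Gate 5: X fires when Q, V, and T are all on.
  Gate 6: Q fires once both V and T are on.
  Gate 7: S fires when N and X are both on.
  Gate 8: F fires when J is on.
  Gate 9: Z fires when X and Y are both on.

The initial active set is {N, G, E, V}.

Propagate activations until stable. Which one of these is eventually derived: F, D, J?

D

G and N are on, so T fires (Gate 4).
V and T are on, so Q fires (Gate 6).
Gate 5: Q, V, and T on → X on.
N and X are on, so S fires (Gate 7).
S and X are on, so D fires (Gate 3).
No rule produces J, and it is not given. F would need J (Gate 8), but J never turns on.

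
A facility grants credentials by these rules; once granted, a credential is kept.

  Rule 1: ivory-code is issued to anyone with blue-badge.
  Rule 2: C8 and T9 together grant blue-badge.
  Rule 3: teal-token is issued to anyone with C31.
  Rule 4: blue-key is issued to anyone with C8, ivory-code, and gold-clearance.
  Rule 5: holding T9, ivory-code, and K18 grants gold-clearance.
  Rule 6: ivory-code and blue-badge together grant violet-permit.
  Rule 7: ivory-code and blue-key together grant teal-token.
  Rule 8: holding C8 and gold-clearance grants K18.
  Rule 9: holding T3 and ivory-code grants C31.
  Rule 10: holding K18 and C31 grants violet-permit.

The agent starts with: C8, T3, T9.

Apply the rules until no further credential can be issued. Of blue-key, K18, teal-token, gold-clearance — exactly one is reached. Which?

Holding C8 and T9 grants blue-badge (Rule 2).
Holding blue-badge grants ivory-code (Rule 1).
Holding T3 and ivory-code grants C31 (Rule 9).
Holding C31 grants teal-token (Rule 3).
blue-key would need C8, ivory-code, and gold-clearance (Rule 4), but gold-clearance is never granted. gold-clearance would need T9, ivory-code, and K18 (Rule 5), but K18 is never granted. K18 would need C8 and gold-clearance (Rule 8), but gold-clearance is never granted.

teal-token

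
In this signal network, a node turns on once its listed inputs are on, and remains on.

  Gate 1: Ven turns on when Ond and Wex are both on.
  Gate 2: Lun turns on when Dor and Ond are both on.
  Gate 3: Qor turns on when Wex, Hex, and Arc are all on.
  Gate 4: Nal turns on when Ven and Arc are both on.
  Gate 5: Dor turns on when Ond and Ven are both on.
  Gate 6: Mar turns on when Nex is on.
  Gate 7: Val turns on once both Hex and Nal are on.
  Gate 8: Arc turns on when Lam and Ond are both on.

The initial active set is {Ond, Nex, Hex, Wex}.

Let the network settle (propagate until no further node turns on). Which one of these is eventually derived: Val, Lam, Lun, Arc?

Gate 1: Ond and Wex on → Ven on.
Ond and Ven are on, so Dor turns on (Gate 5).
Gate 2: Dor and Ond on → Lun on.
No rule produces Lam, and it is not given. Arc would need Lam and Ond (Gate 8), but Lam never turns on. Val would need Hex and Nal (Gate 7), but Nal never turns on.

Lun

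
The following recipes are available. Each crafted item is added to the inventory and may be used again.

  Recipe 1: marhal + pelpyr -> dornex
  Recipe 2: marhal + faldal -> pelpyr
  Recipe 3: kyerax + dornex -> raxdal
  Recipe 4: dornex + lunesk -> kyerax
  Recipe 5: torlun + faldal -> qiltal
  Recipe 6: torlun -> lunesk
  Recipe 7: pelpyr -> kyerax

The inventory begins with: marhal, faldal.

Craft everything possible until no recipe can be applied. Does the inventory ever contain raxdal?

Yes

marhal + faldal -> pelpyr (Recipe 2).
Using Recipe 1, marhal and pelpyr make dornex.
pelpyr -> kyerax (Recipe 7).
kyerax + dornex -> raxdal (Recipe 3).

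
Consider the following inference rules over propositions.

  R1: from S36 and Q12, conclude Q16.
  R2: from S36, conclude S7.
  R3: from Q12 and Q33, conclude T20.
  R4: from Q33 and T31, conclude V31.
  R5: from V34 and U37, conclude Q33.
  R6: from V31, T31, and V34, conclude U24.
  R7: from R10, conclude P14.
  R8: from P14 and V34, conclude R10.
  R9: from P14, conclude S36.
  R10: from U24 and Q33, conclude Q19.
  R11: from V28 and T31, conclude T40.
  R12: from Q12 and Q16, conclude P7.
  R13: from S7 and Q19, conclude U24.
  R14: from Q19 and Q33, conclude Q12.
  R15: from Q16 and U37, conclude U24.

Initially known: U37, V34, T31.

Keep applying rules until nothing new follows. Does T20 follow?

V34 and U37 hold, so Q33 follows (R5).
Q33 and T31 hold, so V31 follows (R4).
From V31, T31, and V34, R6 gives U24.
U24 and Q33 hold, so Q19 follows (R10).
Q19 and Q33 hold, so Q12 follows (R14).
Q12 and Q33 hold, so T20 follows (R3).

Yes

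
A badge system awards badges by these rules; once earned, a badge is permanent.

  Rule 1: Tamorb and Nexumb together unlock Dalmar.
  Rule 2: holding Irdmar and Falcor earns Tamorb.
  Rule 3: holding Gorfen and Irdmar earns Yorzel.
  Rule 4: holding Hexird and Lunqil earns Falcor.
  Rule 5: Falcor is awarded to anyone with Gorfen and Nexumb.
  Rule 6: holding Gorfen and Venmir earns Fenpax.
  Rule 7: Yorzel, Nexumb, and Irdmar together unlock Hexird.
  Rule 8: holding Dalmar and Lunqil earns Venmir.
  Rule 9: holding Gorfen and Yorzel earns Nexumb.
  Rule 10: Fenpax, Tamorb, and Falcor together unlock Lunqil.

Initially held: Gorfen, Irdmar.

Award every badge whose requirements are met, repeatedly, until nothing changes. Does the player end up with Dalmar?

With Gorfen and Irdmar, Yorzel is earned (Rule 3).
With Gorfen and Yorzel, Nexumb is earned (Rule 9).
With Gorfen and Nexumb, Falcor is earned (Rule 5).
With Irdmar and Falcor, Tamorb is earned (Rule 2).
With Tamorb and Nexumb, Dalmar is earned (Rule 1).

Yes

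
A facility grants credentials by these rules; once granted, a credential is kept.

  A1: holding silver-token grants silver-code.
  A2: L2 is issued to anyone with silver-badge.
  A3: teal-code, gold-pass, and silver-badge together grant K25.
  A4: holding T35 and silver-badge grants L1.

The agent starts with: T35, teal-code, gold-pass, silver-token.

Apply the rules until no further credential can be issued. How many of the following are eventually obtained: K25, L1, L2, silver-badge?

K25 would need teal-code, gold-pass, and silver-badge (A3), but silver-badge is never granted.
L1 would need T35 and silver-badge (A4), but silver-badge is never granted.
L2 would need silver-badge (A2), but silver-badge is never granted.
No rule produces silver-badge, and it is not given.
None of the 4 are reached.

0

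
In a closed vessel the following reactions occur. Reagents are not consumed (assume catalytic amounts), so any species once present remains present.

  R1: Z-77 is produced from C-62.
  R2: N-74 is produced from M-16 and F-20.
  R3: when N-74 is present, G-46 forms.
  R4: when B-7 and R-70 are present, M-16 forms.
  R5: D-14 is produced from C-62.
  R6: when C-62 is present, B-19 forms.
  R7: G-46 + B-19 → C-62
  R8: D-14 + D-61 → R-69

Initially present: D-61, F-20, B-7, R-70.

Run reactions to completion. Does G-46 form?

Yes

B-7 and R-70 present → M-16 forms (R4).
M-16 and F-20 present → N-74 forms (R2).
N-74 present → G-46 forms (R3).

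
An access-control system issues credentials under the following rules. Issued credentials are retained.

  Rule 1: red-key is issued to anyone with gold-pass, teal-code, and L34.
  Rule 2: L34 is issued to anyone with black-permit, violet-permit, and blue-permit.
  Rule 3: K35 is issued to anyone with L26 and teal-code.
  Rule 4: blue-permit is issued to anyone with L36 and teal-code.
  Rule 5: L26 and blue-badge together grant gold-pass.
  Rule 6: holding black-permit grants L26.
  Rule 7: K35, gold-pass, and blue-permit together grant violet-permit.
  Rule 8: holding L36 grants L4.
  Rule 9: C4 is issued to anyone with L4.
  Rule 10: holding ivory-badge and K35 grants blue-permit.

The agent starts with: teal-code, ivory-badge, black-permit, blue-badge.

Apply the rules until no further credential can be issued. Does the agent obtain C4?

C4 would need L4 (Rule 9), but L4 is never granted.

No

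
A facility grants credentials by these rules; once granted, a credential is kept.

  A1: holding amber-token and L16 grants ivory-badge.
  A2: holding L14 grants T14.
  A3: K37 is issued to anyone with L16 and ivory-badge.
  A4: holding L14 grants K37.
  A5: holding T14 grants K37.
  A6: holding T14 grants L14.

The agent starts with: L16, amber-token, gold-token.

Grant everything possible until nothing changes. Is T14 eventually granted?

T14 would need L14 (A2), but L14 is never granted.

No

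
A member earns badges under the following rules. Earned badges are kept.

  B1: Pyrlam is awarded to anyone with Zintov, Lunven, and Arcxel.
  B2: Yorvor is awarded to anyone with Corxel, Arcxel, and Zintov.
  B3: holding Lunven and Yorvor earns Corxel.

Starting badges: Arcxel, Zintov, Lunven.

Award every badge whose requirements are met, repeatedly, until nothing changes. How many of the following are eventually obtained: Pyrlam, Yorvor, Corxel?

1

With Zintov, Lunven, and Arcxel, Pyrlam is earned (B1).
Pyrlam: reached.
Yorvor would need Corxel, Arcxel, and Zintov (B2), but Corxel is never earned.
Corxel would need Lunven and Yorvor (B3), but Yorvor is never earned.
Reached: Pyrlam — 1 of the 3.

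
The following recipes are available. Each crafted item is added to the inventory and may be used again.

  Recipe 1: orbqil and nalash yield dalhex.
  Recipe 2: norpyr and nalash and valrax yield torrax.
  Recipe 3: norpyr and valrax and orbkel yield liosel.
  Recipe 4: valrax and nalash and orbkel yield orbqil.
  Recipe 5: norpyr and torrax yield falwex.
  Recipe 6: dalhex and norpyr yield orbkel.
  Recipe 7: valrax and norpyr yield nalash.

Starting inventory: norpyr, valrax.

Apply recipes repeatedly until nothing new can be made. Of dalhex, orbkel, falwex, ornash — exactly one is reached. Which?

falwex

valrax and norpyr → nalash (Recipe 7).
Using Recipe 2, norpyr, nalash, and valrax make torrax.
Using Recipe 5, norpyr and torrax make falwex.
No rule produces ornash, and it is not given. orbkel would need dalhex and norpyr (Recipe 6), but dalhex is never obtained. dalhex would need orbqil and nalash (Recipe 1), but orbqil is never obtained.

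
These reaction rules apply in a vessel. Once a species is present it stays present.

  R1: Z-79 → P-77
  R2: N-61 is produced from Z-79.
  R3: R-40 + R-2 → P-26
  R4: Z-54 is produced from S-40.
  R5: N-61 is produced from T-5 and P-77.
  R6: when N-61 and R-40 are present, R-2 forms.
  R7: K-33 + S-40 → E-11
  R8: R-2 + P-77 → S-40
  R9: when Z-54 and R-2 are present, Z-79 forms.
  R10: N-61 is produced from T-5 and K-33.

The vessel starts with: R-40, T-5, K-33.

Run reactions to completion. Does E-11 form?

No

E-11 would need K-33 and S-40 (R7), but S-40 never forms.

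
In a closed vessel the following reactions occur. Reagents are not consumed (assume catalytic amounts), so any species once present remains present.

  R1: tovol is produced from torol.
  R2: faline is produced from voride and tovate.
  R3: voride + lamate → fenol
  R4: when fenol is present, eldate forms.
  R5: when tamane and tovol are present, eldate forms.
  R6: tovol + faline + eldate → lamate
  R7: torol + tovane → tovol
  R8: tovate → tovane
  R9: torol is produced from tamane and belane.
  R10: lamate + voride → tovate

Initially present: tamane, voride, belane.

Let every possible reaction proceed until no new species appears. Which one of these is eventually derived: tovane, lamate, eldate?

tamane and belane present → torol forms (R9).
torol present → tovol forms (R1).
tamane and tovol present → eldate forms (R5).
lamate would need tovol, faline, and eldate (R6), but faline never forms. tovane would need tovate (R8), but tovate never forms.

eldate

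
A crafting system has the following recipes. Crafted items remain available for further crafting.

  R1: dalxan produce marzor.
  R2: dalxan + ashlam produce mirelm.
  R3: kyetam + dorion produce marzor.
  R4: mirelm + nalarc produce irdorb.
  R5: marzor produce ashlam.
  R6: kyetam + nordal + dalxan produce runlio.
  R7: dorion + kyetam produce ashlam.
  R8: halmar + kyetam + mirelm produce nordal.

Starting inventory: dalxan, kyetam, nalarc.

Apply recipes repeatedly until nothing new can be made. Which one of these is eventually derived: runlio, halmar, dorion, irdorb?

dalxan → marzor (R1).
Using R5, marzor makes ashlam.
dalxan + ashlam → mirelm (R2).
Using R4, mirelm and nalarc make irdorb.
No rule produces halmar, and it is not given. runlio would need kyetam, nordal, and dalxan (R6), but nordal is never obtained. No rule produces dorion, and it is not given.

irdorb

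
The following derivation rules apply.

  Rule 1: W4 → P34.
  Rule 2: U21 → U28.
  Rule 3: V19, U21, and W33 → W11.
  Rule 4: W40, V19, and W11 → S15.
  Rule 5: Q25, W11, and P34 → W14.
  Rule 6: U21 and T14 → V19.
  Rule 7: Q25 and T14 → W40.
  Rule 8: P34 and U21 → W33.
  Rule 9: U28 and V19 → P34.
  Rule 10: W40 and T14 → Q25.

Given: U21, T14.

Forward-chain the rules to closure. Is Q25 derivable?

No

Q25 would need W40 and T14 (Rule 10), but W40 is never established.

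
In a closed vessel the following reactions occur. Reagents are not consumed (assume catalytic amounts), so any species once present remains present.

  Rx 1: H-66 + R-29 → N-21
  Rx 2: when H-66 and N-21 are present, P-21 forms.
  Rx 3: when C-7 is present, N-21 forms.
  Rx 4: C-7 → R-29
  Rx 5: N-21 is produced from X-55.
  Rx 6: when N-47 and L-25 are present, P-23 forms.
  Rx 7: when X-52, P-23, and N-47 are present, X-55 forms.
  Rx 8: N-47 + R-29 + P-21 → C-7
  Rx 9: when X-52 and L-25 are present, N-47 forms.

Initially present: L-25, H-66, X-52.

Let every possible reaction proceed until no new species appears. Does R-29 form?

R-29 would need C-7 (Rx 4), but C-7 never forms.

No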